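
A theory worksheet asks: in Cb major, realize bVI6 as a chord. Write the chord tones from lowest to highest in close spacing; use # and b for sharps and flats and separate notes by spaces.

Cb Ebb Abb

bVI6 is a major triad on the lowered sixth degree, borrowed from the parallel minor. In Cb major that root is Abb.
So the chord is Abb-Cb-Ebb, a major triad.
With the 6 figure the chord is in first inversion; from the bass Cb upward in close position it reads Cb-Ebb-Abb.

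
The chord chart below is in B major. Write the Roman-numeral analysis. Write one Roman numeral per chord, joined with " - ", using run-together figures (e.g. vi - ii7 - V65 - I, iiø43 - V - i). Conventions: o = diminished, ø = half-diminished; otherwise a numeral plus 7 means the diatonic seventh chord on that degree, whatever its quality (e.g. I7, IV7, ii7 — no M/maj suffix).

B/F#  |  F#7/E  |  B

B/F# has root B, degree 1 in B major, so I64.
F#7/E has root F#, degree 5 in B major, so V42.
B has root B, degree 1 in B major, so I.

I64 - V42 - I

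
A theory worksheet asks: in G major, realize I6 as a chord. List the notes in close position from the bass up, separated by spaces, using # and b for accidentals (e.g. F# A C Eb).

B D G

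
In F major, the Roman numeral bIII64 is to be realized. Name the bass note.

Eb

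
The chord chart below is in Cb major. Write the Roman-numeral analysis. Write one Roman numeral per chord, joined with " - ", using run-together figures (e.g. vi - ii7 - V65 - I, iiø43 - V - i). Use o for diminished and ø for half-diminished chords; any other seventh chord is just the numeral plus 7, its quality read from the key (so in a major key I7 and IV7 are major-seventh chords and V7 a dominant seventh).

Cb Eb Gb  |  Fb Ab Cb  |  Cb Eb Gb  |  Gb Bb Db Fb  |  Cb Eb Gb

I - IV - I - V7 - I

Cb-Eb-Gb has root Cb, degree 1 in Cb major, so I.
Fb-Ab-Cb: major triad on Fb = scale degree 4 → IV.
Cb-Eb-Gb: major triad on Cb = scale degree 1 → I.
Gb-Bb-Db-Fb: dominant seventh chord on Gb = scale degree 5 → V7.
Cb-Eb-Gb has root Cb, degree 1 in Cb major, so I.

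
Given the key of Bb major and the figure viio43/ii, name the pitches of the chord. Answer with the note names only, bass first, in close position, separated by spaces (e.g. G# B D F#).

F Ab B D

The slash marks an applied leading-tone chord: viio of ii. In Bb major, ii is C, so the leading tone to it is B, a half step below.
Building a fully diminished seventh chord on B gives B-D-F-Ab.
With the 43 figure the chord is in second inversion; from the bass F upward in close position it reads F-Ab-B-D.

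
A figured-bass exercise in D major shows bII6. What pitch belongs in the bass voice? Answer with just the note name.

G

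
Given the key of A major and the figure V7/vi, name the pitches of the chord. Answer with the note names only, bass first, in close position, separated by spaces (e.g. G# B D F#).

C# E# G# B

The slash means an applied dominant: we want the dominant of vi. In A major, vi is F# minor, and its dominant is built on C#.
Building a dominant seventh chord on C# gives C#-E#-G#-B.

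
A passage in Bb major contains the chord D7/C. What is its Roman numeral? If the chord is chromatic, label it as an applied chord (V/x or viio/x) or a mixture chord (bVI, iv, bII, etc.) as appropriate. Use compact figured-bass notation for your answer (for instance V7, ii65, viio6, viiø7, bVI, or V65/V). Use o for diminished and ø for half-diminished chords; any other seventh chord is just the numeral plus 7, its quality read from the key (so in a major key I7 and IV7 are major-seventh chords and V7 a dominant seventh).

Stacked in thirds the chord is D-F#-A-C: a dominant seventh chord on D.
D is not a diatonic chord root with this quality in Bb major, but it lies a perfect fifth above G (vi), so the chord functions as an applied dominant of vi.
With C in the bass the chord is in third inversion, so the figured bass is 42.

V42/vi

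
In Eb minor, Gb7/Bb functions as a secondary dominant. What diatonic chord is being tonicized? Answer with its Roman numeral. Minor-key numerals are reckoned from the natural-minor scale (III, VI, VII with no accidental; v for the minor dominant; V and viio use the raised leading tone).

The chord is a dominant seventh chord on Gb.
A dominant resolves down a perfect fifth: Gb → Cb. In Eb minor, Cb is scale degree 6, i.e. VI.

VI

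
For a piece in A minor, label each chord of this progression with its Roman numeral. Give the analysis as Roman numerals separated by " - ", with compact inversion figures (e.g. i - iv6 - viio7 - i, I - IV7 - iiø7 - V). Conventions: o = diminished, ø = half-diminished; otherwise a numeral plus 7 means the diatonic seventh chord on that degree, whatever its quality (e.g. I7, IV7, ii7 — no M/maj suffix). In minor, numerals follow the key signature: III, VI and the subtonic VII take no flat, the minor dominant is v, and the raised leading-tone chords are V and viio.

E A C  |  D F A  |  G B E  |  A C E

i64 - iv - v6 - i

E-A-C has root A, degree 1 in A minor, so i64.
D-F-A: root D is the subdominant; minor triad there is iv.
G-B-E: root E is the dominant; minor triad there is v6.
A-C-E: root A is the tonic; minor triad there is i.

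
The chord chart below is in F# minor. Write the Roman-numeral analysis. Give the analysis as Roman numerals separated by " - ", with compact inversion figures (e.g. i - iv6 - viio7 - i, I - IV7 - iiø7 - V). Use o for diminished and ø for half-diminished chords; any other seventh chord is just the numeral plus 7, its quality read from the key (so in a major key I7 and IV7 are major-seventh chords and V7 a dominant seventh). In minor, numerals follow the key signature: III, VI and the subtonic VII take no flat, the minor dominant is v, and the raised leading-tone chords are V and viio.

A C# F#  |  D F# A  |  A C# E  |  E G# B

i6 - VI - III - VII

A-C#-F#: root F# is the tonic; minor triad there is i6.
D-F#-A: major triad on D = scale degree 6 → VI.
A-C#-E: major triad on A = scale degree 3 → III.
E-G#-B has root E, degree 7 in F# minor, so VII.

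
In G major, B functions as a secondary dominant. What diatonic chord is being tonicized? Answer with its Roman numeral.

The chord is a major triad on B.
A dominant resolves down a perfect fifth: B → E. In G major, E is scale degree 6, i.e. vi.

vi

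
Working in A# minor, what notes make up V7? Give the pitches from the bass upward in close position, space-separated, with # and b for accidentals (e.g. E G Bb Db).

E# G## B# D#

In A# minor, the fifth degree is E#. The dominant is major (leading tone raised), so V is a dominant seventh chord.
That chord is spelled E#-G##-B#-D#.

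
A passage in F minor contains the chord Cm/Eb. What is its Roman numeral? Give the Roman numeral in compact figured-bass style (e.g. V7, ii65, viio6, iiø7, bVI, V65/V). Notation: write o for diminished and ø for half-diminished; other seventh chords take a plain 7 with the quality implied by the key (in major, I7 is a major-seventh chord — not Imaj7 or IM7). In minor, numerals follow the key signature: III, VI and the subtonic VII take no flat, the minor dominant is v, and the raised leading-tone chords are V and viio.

v6

Stacked in thirds the chord is C-Eb-G: a minor triad on C.
C is scale degree 5 in F minor, and a minor triad on that degree is written v.
With Eb in the bass the chord is in first inversion, so the figured bass is 6.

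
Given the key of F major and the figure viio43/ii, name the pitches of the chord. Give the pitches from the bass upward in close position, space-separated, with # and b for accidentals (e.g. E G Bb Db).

The slash marks an applied leading-tone chord: viio of ii. In F major, ii is G, so the leading tone to it is F#, a half step below.
Building a fully diminished seventh chord on F# gives F#-A-C-Eb.
With the 43 figure the chord is in second inversion; from the bass C upward in close position it reads C-Eb-F#-A.

C Eb F# A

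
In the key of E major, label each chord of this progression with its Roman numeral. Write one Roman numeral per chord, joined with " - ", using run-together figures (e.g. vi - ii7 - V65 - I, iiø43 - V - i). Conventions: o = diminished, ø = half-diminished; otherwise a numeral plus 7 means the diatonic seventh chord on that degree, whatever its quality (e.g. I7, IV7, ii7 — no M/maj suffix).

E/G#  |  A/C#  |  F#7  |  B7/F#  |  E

I6 - IV6 - V7/V - V43 - I

E/G#: root E is the tonic; major triad there is I6.
A/C#: major triad on A = scale degree 4 → IV6.
F#7 is the secondary dominant of V (dominant seventh chord on F#): V7/V.
B7/F#: dominant seventh chord on B = scale degree 5 → V43.
E: major triad on E = scale degree 1 → I.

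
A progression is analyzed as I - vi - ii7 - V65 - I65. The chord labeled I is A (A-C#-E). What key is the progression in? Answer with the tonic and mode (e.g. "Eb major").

The chord A is a major triad rooted on A; its label is I.
If A is scale degree 1 and the mode makes that degree carry a major triad, the tonic is A and the mode is major.

A major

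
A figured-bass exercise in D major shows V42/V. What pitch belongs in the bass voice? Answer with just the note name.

The applied chord V42/V is rooted on E: E-G#-B-D.
The figure 42 means third inversion — the seventh is in the bass.

D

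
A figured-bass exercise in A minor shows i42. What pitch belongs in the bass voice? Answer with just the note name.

i in A minor has root A; the chord is A-C-E-G.
The figure 42 means third inversion — the seventh is in the bass.

G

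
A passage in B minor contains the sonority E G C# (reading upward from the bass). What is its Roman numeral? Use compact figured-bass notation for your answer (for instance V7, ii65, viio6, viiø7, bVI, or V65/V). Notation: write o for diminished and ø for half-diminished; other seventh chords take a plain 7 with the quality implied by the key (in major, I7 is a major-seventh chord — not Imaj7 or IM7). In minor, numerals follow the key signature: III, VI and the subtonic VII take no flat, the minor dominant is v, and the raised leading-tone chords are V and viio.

iio6

Stacked in thirds the chord is C#-E-G: a diminished triad on C#.
In B minor, C# is the supertonic; the diatonic diminished triad there is iio.
With E in the bass the chord is in first inversion, so the figured bass is 6.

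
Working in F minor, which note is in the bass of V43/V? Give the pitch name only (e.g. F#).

D

The applied chord V43/V is rooted on G: G-B-D-F.
The figure 43 means second inversion — the fifth is in the bass.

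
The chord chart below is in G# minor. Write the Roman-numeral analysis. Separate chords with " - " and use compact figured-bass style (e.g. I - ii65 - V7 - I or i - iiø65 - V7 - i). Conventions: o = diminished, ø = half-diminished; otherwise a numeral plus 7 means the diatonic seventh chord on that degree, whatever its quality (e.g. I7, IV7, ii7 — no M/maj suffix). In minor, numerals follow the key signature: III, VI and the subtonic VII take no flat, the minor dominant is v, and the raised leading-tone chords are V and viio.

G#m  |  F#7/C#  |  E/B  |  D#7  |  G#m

G#m: minor triad on G# = scale degree 1 → i.
F#7/C#: dominant seventh chord on F# = scale degree 7 → VII43.
E/B: root E is the submediant; major triad there is VI64.
D#7: dominant seventh chord on D# = scale degree 5 → V7.
G#m has root G#, degree 1 in G# minor, so i.

i - VII43 - VI64 - V7 - i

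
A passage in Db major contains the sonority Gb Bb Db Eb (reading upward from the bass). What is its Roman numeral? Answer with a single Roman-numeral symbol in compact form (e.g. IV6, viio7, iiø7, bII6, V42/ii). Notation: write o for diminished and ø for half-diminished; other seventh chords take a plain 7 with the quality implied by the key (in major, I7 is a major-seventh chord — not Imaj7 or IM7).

ii65

Stacked in thirds the chord is Eb-Gb-Bb-Db: a minor seventh chord on Eb.
In Db major, Eb is the supertonic; the diatonic minor seventh chord there is ii7.
With Gb in the bass the chord is in first inversion, so the figured bass is 65.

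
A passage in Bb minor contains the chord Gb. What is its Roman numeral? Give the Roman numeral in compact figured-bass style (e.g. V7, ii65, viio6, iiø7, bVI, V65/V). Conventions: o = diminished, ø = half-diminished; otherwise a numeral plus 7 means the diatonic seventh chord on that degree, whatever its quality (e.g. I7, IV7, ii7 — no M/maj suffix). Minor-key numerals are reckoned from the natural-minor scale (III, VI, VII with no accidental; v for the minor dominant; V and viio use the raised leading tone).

VI

Stacked in thirds the chord is Gb-Bb-Db: a major triad on Gb.
Gb is scale degree 6 in Bb minor, and a major triad on that degree is written VI.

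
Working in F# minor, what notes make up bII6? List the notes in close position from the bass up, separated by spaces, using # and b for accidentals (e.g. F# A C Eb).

B D G

Scale degree 2 in F# minor is G#; lowering it a half step gives G. bII6 is the Neapolitan sixth — a major triad on the lowered second degree, here in its customary first inversion.
So the chord is G-B-D, a major triad.
With the 6 figure the chord is in first inversion; from the bass B upward in close position it reads B-D-G.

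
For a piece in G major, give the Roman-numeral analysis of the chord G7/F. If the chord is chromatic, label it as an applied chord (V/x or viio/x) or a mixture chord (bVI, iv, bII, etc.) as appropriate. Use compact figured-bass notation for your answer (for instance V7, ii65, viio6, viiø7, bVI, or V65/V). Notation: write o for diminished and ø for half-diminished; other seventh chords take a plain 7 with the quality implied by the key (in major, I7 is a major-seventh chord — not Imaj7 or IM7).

Stacked in thirds the chord is G-B-D-F: a dominant seventh chord on G.
G is not a diatonic chord root with this quality in G major, but it lies a perfect fifth above C (IV), so the chord functions as an applied dominant of IV.
With F in the bass the chord is in third inversion, so the figured bass is 42.

V42/IV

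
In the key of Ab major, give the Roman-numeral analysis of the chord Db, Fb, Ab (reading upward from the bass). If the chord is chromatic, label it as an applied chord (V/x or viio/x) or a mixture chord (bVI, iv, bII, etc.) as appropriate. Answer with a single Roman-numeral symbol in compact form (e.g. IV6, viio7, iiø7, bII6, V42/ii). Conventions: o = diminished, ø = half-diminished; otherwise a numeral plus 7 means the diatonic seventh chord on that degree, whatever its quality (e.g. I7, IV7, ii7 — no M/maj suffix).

The pitches Db-Fb-Ab form a minor triad rooted on Db.
Db is the fourth degree of Ab major. This is the minor subdominant, borrowed from the parallel minor.

iv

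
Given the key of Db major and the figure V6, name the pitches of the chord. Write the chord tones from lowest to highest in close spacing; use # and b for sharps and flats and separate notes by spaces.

In Db major, the fifth degree is Ab, and the diatonic chord built there is a major triad.
That chord is spelled Ab-C-Eb.
The figured bass 6 indicates first inversion, placing the third (C) in the bass: C-Eb-Ab.

C Eb Ab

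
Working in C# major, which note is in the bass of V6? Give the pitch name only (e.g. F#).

B#

V in C# major has root G#; the chord is G#-B#-D#.
The figure 6 means first inversion — the third is in the bass.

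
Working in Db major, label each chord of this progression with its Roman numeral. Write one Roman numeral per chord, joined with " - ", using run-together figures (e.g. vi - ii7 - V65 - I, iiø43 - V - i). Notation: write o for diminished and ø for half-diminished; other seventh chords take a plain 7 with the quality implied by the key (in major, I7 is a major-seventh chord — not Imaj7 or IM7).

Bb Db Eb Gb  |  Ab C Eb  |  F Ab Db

ii43 - V - I6

Bb-Db-Eb-Gb: root Eb is the supertonic; minor seventh chord there is ii43.
Ab-C-Eb: root Ab is the dominant; major triad there is V.
F-Ab-Db: root Db is the tonic; major triad there is I6.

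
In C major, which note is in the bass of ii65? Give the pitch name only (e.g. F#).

ii in C major has root D; the chord is D-F-A-C.
The figure 65 means first inversion — the third is in the bass.

F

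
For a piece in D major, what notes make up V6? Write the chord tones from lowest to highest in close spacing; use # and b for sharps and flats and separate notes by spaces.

C# E A

In D major, scale degree 5 is A, and the diatonic chord built there is a major triad.
Stacking thirds from A gives A-C#-E.
The figured bass 6 indicates first inversion, placing the third (C#) in the bass: C#-E-A.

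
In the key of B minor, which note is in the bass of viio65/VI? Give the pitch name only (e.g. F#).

The applied chord viio65/VI is rooted on F#: F#-A-C-Eb.
The figure 65 means first inversion — the third is in the bass.

A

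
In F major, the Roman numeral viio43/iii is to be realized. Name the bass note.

The applied chord viio43/iii is rooted on G#: G#-B-D-F.
The figure 43 means second inversion — the fifth is in the bass.

D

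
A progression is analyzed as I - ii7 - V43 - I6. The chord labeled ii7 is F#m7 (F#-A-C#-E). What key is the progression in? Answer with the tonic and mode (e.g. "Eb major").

The anchor chord is a minor seventh chord on F#, labeled ii7.
ii7 on F# implies F# is the supertonic; that puts the tonic at E, and the lowercase numeral fits major mode.

E major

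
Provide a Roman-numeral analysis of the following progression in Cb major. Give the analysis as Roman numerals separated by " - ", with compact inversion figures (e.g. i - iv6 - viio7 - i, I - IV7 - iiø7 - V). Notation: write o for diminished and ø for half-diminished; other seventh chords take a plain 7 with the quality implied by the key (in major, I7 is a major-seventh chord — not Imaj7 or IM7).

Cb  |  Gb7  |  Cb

Cb: major triad on Cb = scale degree 1 → I.
Gb7 has root Gb, degree 5 in Cb major, so V7.
Cb: major triad on Cb = scale degree 1 → I.

I - V7 - I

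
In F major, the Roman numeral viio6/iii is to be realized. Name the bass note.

The applied chord viio6/iii is rooted on G#: G#-B-D.
The figure 6 means first inversion — the third is in the bass.

B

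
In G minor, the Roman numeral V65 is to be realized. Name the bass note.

F#

V in G minor has root D; the chord is D-F#-A-C.
The figure 65 means first inversion — the third is in the bass.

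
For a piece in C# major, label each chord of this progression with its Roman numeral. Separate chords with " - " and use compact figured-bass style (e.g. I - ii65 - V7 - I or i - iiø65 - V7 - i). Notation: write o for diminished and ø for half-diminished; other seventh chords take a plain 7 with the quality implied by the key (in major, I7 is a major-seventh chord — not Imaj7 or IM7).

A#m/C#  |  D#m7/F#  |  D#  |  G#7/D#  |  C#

A#m/C#: root A# is the submediant; minor triad there is vi6.
D#m7/F#: root D# is the supertonic; minor seventh chord there is ii65.
D#: chromatic; D# is V of V, so V/V.
G#7/D#: root G# is the dominant; dominant seventh chord there is V43.
C#: root C# is the tonic; major triad there is I.

vi6 - ii65 - V/V - V43 - I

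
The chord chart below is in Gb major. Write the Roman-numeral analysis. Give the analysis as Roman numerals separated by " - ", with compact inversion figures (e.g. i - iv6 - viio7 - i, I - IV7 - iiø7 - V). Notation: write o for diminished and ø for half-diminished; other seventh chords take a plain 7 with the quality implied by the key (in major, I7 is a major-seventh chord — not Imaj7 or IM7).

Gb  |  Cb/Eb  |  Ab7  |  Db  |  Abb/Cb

Gb: root Gb is the tonic; major triad there is I.
Cb/Eb has root Cb, degree 4 in Gb major, so IV6.
Ab7 is the secondary dominant of V (dominant seventh chord on Ab): V7/V.
Db has root Db, degree 5 in Gb major, so V.
Abb/Cb is non-diatonic — a major triad on the lowered supertonic (Abb): the Neapolitan sixth, bII6 (third, Cb, in the bass — hence the 6).

I - IV6 - V7/V - V - bII6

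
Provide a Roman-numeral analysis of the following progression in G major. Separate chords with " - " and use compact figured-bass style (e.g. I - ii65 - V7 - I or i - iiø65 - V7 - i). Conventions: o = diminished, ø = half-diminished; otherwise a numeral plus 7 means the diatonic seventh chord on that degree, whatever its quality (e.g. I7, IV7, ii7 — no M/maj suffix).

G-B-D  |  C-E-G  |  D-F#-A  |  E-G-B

G-B-D has root G, degree 1 in G major, so I.
C-E-G: major triad on C = scale degree 4 → IV.
D-F#-A has root D, degree 5 in G major, so V.
E-G-B: minor triad on E = scale degree 6 → vi.

I - IV - V - vi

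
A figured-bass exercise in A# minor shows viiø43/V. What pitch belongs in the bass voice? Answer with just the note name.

A#

The applied chord viiø43/V is rooted on D##: D##-F##-A#-C##.
The figure 43 means second inversion — the fifth is in the bass.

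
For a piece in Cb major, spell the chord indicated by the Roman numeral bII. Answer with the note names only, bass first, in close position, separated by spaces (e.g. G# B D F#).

Dbb Fb Abb

bII is the Neapolitan chord — a major triad on the lowered second degree. In Cb major that root is Dbb.
So the chord is Dbb-Fb-Abb, a major triad.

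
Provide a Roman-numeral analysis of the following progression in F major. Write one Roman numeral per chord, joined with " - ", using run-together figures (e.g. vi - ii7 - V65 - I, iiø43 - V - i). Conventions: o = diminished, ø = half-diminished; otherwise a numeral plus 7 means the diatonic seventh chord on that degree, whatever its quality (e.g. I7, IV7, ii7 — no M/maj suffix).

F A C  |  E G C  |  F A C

I - V6 - I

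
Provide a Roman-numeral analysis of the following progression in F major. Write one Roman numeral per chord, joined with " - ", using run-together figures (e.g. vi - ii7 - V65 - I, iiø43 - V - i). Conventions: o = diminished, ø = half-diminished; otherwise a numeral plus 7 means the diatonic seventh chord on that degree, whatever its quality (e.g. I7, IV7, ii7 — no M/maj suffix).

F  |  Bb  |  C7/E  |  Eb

F: major triad on F = scale degree 1 → I.
Bb has root Bb, degree 4 in F major, so IV.
C7/E: root C is the dominant; dominant seventh chord there is V65.
Eb: Eb with this quality isn't in the key; it's bVII, borrowed from the parallel minor.

I - IV - V65 - bVII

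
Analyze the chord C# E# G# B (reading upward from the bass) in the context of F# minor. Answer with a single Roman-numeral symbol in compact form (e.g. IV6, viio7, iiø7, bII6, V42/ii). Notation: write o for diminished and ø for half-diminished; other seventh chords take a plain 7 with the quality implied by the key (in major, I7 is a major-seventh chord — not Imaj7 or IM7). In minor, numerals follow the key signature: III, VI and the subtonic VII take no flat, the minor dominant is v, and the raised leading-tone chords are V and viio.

V7

Stacked in thirds the chord is C#-E#-G#-B: a dominant seventh chord on C#.
In F# minor, C# is the dominant; the diatonic dominant seventh chord there is V7.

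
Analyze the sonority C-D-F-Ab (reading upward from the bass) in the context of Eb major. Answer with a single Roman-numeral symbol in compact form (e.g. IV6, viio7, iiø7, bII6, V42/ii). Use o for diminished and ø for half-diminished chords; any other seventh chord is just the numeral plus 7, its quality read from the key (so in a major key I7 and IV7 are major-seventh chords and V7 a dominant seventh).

viiø42

The pitches D-F-Ab-C form a half-diminished seventh chord rooted on D.
In Eb major, D is the leading tone; the diatonic half-diminished seventh chord there is viiø7.
With C in the bass the chord is in third inversion, so the figured bass is 42.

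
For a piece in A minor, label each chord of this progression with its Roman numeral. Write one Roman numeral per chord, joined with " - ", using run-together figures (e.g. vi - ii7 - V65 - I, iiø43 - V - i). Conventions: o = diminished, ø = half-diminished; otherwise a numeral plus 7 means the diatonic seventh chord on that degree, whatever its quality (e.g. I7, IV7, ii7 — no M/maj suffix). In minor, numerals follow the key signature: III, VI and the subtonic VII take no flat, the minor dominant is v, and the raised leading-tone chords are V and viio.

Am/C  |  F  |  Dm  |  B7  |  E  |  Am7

i6 - VI - iv - V7/V - V - i7

Am/C: root A is the tonic; minor triad there is i6.
F has root F, degree 6 in A minor, so VI.
Dm: minor triad on D = scale degree 4 → iv.
B7 is the secondary dominant of V (dominant seventh chord on B): V7/V.
E has root E, degree 5 in A minor, so V.
Am7: minor seventh chord on A = scale degree 1 → i7.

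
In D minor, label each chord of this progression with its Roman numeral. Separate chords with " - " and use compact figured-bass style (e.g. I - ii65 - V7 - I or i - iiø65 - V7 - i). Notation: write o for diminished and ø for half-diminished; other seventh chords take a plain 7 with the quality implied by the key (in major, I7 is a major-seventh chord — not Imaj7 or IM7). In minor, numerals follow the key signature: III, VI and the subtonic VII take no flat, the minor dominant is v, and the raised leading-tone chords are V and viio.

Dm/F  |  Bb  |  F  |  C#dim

Dm/F: root D is the tonic; minor triad there is i6.
Bb has root Bb, degree 6 in D minor, so VI.
F: major triad on F = scale degree 3 → III.
C#dim: root C# is the leading tone; diminished triad there is viio.

i6 - VI - III - viio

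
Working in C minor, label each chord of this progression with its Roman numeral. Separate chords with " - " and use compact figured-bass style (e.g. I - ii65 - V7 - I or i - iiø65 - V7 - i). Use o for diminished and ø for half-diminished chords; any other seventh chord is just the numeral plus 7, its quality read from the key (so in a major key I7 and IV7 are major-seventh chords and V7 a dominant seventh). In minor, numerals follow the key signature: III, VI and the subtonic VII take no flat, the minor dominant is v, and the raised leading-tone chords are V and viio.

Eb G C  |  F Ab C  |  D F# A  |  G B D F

i6 - iv - V/V - V7

Eb-G-C: root C is the tonic; minor triad there is i6.
F-Ab-C: minor triad on F = scale degree 4 → iv.
D-F#-A: chromatic; D is V of V, so V/V.
G-B-D-F: root G is the dominant; dominant seventh chord there is V7.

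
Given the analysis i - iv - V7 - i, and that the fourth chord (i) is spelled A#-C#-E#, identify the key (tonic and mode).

A# minor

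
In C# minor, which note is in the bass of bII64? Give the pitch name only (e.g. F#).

bII in C# minor has root D; the chord is D-F#-A.
The figure 64 means second inversion — the fifth is in the bass.

A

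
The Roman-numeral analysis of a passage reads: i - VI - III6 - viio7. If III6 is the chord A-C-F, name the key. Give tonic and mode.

The chord F/A is a major triad rooted on F; its label is III6.
III6 on F implies F is the mediant; that puts the tonic at D, and the uppercase numeral fits minor mode.

D minor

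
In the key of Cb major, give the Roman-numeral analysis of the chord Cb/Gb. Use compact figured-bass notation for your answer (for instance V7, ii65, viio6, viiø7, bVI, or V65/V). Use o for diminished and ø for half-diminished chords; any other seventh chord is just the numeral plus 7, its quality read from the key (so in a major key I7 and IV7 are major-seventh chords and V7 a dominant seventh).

Stacked in thirds the chord is Cb-Eb-Gb: a major triad on Cb.
In Cb major, Cb is the tonic; the diatonic major triad there is I.
With Gb in the bass the chord is in second inversion, so the figured bass is 64.

I64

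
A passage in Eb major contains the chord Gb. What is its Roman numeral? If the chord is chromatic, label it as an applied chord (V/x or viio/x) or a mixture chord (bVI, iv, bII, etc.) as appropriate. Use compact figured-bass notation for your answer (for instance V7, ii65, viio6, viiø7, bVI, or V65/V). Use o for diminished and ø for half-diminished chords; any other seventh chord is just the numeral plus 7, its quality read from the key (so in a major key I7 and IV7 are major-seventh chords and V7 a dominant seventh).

bIII

Stacked in thirds the chord is Gb-Bb-Db: a major triad on Gb.
Gb is the lowered third degree of Eb major (diatonic 3 would be G). This is a major triad on the lowered third degree, borrowed from the parallel minor.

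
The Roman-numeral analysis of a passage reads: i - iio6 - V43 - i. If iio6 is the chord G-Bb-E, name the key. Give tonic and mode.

D minor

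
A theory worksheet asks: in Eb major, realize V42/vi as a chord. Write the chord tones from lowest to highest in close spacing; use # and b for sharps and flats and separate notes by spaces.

The slash means an applied dominant: we want the dominant of vi. In Eb major, vi is C minor, and its dominant is built on G.
Building a dominant seventh chord on G gives G-B-D-F.
The figured bass 42 indicates third inversion, placing the seventh (F) in the bass: F-G-B-D.

F G B D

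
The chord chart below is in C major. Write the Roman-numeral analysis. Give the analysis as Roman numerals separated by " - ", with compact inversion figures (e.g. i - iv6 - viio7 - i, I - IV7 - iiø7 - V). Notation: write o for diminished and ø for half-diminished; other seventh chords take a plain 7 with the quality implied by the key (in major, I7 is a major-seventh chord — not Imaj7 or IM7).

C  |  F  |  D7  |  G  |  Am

I - IV - V7/V - V - vi

C has root C, degree 1 in C major, so I.
F: root F is the subdominant; major triad there is IV.
D7: chromatic; D is V of V, so V7/V.
G has root G, degree 5 in C major, so V.
Am has root A, degree 6 in C major, so vi.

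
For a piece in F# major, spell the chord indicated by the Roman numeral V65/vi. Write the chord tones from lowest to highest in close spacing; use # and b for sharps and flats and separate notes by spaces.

C## E# G# A#

V65/vi is a secondary dominant — the dominant seventh of vi. vi in F# major is D#, so the applied chord's root is A#, a perfect fifth above.
Building a dominant seventh chord on A# gives A#-C##-E#-G#.
The figured bass 65 indicates first inversion, placing the third (C##) in the bass: C##-E#-G#-A#.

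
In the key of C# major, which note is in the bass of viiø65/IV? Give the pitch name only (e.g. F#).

G#

The applied chord viiø65/IV is rooted on E#: E#-G#-B-D#.
The figure 65 means first inversion — the third is in the bass.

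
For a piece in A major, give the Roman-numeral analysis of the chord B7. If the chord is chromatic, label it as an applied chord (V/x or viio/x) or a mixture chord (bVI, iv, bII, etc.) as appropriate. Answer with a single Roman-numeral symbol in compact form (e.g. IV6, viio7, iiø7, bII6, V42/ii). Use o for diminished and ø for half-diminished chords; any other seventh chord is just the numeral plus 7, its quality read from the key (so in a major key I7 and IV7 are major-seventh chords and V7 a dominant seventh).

V7/V

Stacked in thirds the chord is B-D#-F#-A: a dominant seventh chord on B.
B is not a diatonic chord root with this quality in A major, but it lies a perfect fifth above E (V), so the chord functions as an applied dominant of V.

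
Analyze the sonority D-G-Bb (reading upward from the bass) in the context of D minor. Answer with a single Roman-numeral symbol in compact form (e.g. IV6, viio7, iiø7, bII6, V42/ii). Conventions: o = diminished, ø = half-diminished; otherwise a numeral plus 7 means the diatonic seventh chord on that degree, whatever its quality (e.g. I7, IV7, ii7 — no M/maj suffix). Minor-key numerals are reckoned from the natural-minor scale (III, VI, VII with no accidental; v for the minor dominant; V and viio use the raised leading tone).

iv64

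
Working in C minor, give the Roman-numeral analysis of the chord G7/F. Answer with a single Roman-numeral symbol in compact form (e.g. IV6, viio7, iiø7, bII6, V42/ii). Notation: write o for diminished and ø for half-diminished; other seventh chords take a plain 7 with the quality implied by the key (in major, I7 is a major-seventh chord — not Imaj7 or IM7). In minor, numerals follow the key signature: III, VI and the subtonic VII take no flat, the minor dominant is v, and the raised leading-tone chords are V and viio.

V42

Stacked in thirds the chord is G-B-D-F: a dominant seventh chord on G.
In C minor, G is the dominant; the diatonic dominant seventh chord there is V7.
With F in the bass the chord is in third inversion, so the figured bass is 42.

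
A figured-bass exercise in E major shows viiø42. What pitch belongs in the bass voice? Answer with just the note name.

C#

viiø in E major has root D#; the chord is D#-F#-A-C#.
The figure 42 means third inversion — the seventh is in the bass.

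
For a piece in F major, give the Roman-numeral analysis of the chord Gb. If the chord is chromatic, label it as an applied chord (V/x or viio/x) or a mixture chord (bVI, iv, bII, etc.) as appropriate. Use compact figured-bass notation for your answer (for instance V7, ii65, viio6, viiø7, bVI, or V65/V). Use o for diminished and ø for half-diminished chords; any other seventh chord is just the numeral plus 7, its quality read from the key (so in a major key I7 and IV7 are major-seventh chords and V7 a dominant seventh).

bII

The pitches Gb-Bb-Db form a major triad rooted on Gb.
Gb is the lowered second degree of F major (diatonic 2 would be G). This is the Neapolitan chord — a major triad on the lowered second degree.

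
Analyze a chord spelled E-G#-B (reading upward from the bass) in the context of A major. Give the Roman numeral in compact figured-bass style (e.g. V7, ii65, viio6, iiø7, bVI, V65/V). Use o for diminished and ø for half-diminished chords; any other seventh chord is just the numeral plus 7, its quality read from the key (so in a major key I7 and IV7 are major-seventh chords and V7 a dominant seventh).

The pitches E-G#-B form a major triad rooted on E.
E is scale degree 5 in A major, and a major triad on that degree is written V.

V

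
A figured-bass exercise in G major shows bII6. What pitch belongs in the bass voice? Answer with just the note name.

C

bII in G major has root Ab; the chord is Ab-C-Eb.
The figure 6 means first inversion — the third is in the bass.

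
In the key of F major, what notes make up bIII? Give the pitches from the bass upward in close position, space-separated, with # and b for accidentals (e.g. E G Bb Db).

Ab C Eb

bIII is a major triad on the lowered third degree, borrowed from the parallel minor. In F major that root is Ab.
So the chord is Ab-C-Eb.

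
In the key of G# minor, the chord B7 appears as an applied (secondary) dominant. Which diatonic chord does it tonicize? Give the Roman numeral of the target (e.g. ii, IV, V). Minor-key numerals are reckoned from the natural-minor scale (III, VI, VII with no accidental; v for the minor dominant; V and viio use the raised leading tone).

VI

The chord is a dominant seventh chord on B.
A dominant resolves down a perfect fifth: B → E. In G# minor, E is scale degree 6, i.e. VI.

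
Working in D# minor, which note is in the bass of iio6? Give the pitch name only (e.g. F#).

G#

iio in D# minor has root E#; the chord is E#-G#-B.
The figure 6 means first inversion — the third is in the bass.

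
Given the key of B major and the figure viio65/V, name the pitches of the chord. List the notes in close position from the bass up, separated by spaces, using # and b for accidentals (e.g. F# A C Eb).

The slash marks an applied leading-tone chord: viio of V. In B major, V is F#, so the leading tone to it is E#, a half step below.
Building a fully diminished seventh chord on E# gives E#-G#-B-D.
The figured bass 65 indicates first inversion, placing the third (G#) in the bass: G#-B-D-E#.

G# B D E#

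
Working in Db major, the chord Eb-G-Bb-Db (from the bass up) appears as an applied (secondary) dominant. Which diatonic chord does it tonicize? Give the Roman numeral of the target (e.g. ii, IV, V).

V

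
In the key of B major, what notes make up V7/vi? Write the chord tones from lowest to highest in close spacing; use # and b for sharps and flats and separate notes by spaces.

The slash means an applied dominant: we want the dominant of vi. In B major, vi is G# minor, and its dominant is built on D#.
Building a dominant seventh chord on D# gives D#-F##-A#-C#.

D# F## A# C#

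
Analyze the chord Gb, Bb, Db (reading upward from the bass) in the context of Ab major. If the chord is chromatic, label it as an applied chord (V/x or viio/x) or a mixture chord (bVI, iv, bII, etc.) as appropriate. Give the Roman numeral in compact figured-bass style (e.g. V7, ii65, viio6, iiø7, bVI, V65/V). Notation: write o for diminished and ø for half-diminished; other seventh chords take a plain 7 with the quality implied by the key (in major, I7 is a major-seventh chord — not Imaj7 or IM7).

Stacked in thirds the chord is Gb-Bb-Db: a major triad on Gb.
Gb is the lowered seventh degree of Ab major (diatonic 7 would be G). This is a major triad on the lowered seventh degree (the subtonic), borrowed from the parallel minor.

bVII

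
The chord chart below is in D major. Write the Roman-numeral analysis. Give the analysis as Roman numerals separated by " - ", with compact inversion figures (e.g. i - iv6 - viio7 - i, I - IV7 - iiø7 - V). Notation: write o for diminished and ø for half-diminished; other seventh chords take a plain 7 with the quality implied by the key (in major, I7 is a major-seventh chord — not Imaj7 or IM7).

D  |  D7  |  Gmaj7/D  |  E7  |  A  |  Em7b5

D: major triad on D = scale degree 1 → I.
D7: a dominant seventh chord on D, the applied dominant of IV → V7/IV.
Gmaj7/D has root G, degree 4 in D major, so IV43.
E7 is the secondary dominant of V (dominant seventh chord on E): V7/V.
A has root A, degree 5 in D major, so V.
Em7b5: E with this quality isn't in the key; it's iiø7, borrowed from the parallel minor.

I - V7/IV - IV43 - V7/V - V - iiø7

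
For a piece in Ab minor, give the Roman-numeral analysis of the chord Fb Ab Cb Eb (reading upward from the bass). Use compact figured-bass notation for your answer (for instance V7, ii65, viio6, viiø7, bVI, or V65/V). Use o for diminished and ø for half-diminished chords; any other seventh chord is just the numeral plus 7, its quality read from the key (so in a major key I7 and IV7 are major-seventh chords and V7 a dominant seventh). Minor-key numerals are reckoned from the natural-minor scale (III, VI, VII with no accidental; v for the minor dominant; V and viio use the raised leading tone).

VI7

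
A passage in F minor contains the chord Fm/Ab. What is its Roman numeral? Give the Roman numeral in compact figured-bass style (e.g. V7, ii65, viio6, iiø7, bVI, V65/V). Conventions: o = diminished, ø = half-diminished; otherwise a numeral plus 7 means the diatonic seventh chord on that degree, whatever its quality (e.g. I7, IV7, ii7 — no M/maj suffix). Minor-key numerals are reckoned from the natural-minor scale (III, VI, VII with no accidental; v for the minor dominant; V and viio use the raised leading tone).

i6

The pitches F-Ab-C form a minor triad rooted on F.
F is scale degree 1 in F minor, and a minor triad on that degree is written i.
With Ab in the bass the chord is in first inversion, so the figured bass is 6.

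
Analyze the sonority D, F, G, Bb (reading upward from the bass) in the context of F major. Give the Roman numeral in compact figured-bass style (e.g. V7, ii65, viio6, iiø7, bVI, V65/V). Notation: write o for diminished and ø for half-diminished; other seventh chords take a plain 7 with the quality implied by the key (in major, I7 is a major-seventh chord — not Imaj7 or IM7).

ii43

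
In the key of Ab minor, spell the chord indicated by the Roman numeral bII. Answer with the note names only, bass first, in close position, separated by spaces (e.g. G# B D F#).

Bbb Db Fb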